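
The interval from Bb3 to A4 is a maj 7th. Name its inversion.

minor second

Inverted interval numbers add to nine, so a seventh pairs with a second (7 + 2 = 9).
The quality also flips — major becomes minor — giving a minor second.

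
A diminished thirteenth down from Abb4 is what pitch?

C3

Counting six letter names plus an octave down from A lands on C.
A diminished thirteenth is 19 semitones; 19 semitones down from Abb4 gives C3.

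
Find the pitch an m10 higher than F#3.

A4

Three letters up from F (plus an octave) reaches A.
Moving 15 semitones up from F#3 (the size of a minor tenth) reaches A4.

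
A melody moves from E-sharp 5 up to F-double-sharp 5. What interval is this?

major second

E to F spans two letter names (E-F), so the interval is some kind of second.
The major second spans 2 semitones, and E#5 to F##5 is exactly 2 semitones — so this is a major second.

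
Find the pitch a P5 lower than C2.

F1

Five letter names down from C: F.
Moving 7 semitones down from C2 (the size of a perfect fifth) reaches F1.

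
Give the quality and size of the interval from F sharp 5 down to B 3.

Descending from F#5 to B3 is the same interval as ascending B3 to F#5.
B to F spans five letter names (B-C-D-E-F), plus an octave, so the interval is some kind of twelfth.
B3 to F#5 is 19 semitones, matching the perfect twelfth exactly, so the quality is perfect.
(Equivalently, a compound perfect fifth: a perfect fifth plus an octave.)

perfect twelfth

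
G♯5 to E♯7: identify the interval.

G to E spans six letter names (G-A-B-C-D-E), plus an octave — that makes it a thirteenth of some quality.
G#5 to E#7 is 21 semitones, matching the major thirteenth exactly, so the quality is major.
(Equivalently, a compound major sixth: a major sixth plus an octave.)

major thirteenth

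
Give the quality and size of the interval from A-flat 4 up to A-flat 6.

P15

A to A is the same letter name, plus 2 octaves, so the interval is some kind of fifteenth.
Ab4 to Ab6 is 24 semitones, matching the perfect fifteenth exactly, so the quality is perfect.
(Equivalently, a compound perfect octave: a perfect octave plus an octave.)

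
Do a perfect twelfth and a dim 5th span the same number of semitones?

No

A perfect twelfth spans 19 semitones; a diminished fifth spans 6 semitones. They differ by 13.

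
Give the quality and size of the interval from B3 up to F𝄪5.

augmented 12th

B to F spans five letter names (B-C-D-E-F), plus an octave, so the interval is some kind of twelfth.
A perfect twelfth would be 19 semitones; B3 to F##5 is 20, one semitone wider, so the interval is augmented.
(Equivalently, a compound augmented fifth: an augmented fifth plus an octave.)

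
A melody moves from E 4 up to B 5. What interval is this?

E to B spans five letter names (E-F-G-A-B), plus an octave, so the interval is some kind of twelfth.
Counting semitones, E4→B5 is 19, which is the perfect twelfth.
(Equivalently, a compound perfect fifth: a perfect fifth plus an octave.)

perfect twelfth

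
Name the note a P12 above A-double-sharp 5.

E-double-sharp 7

The twelfth's letter: A up five letter names plus an octave → E.
A perfect twelfth spans 19 semitones, so from A##5 the target pitch is E##7.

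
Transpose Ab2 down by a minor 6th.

The sixth takes the letter from A down to C.
A minor sixth is 8 semitones; 8 semitones down from Ab2 gives C2.

C2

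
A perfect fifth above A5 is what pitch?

Counting five letter names up from A lands on E.
A perfect fifth is 7 semitones; 7 semitones up from A5 gives E6.

E6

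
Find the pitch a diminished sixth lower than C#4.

E##3

The sixth takes the letter from C down to E.
A diminished sixth spans 7 semitones, so from C#4 the target pitch is E##3.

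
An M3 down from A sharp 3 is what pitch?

F sharp 3

Three letter names down from A: F.
Moving 4 semitones down from A#3 (the size of a major third) reaches F#3.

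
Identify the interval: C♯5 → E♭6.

d10

C to E spans three letter names (C-D-E), plus an octave: a tenth.
C#5 to Eb6 spans 14 semitones — two semitones narrower than the major tenth (16) — giving a diminished tenth.
(Equivalently, a compound diminished third: a diminished third plus an octave.)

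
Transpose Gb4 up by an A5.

D5

The fifth takes the letter from G up to D.
An augmented fifth spans 8 semitones, so from Gb4 the target pitch is D5.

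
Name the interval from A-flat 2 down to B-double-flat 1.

Descending from Ab2 to Bbb1 is the same interval as ascending Bbb1 to Ab2.
B to A spans seven letter names (B-C-D-E-F-G-A): a seventh.
Counting semitones, Bbb1→Ab2 is 11, which is the major seventh.

M7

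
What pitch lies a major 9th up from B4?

The ninth's letter: B up two letter names plus an octave → C.
Moving 14 semitones up from B4 (the size of a major ninth) reaches C#6.

C#6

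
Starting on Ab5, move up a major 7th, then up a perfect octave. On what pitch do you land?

Up a major seventh from Ab5: G6 (11 semitones up).
G6 up a perfect octave → G7 (12 semitones).

G7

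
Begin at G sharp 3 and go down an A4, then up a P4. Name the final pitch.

Down an augmented fourth from G#3: D3 (6 semitones down).
A perfect fourth up from D3 is G3.

G 3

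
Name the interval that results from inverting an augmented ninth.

First reduce the compound augmented ninth to its simple form, an augmented second.
Interval numbers invert to sum to nine: 2 + 7 = 9, so a second inverts to a seventh.
Quality inverts too: augmented becomes diminished. That makes the inversion a diminished seventh.

diminished 7th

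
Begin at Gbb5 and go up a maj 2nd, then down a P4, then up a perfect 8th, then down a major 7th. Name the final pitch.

A major second up from Gbb5 is Abb5.
Down a perfect fourth from Abb5: Ebb5 (5 semitones down).
Up a perfect octave from Ebb5: Ebb6 (12 semitones up).
A major seventh down from Ebb6 is Fbb5.

Fbb5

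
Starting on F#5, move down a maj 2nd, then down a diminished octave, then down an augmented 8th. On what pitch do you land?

E3

Down a major second from F#5: E5 (2 semitones down).
Down a diminished octave from E5: E#4 (11 semitones down).
E#4 down an augmented octave → E3 (13 semitones).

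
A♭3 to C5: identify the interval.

A to C spans three letter names (A-B-C), plus an octave: a tenth.
The major tenth spans 16 semitones, and Ab3 to C5 is exactly 16 semitones — so this is a major tenth.
(Equivalently, a compound major third: a major third plus an octave.)

M10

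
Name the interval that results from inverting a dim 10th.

A6

First reduce the compound diminished tenth to its simple form, a diminished third.
Interval numbers invert to sum to nine: 3 + 6 = 9, so a third inverts to a sixth.
Quality inverts too: diminished becomes augmented. That makes the inversion an augmented sixth.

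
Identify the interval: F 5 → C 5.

perfect fourth

Descending from F5 to C5 is the same interval as ascending C5 to F5.
C to F spans four letter names (C-D-E-F): a fourth.
Counting semitones, C5→F5 is 5, which is the perfect fourth.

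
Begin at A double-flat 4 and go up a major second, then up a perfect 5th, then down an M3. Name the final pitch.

A major second up from Abb4 is Bbb4.
Up a perfect fifth from Bbb4: Fb5 (7 semitones up).
Down a major third from Fb5: Dbb5 (4 semitones down).

D double-flat 5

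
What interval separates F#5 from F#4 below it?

Descending from F#5 to F#4 is the same interval as ascending F#4 to F#5.
F to F is the same letter name, plus an octave, so the interval is some kind of octave.
Counting semitones, F#4→F#5 is 12, which is the perfect octave.

perfect 8th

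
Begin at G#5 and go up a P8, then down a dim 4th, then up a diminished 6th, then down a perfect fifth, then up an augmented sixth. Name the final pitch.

G#5 up a perfect octave → G#6 (12 semitones).
G#6 down a diminished fourth → D##6 (4 semitones).
D##6 up a diminished sixth → B6 (7 semitones).
B6 down a perfect fifth → E6 (7 semitones).
An augmented sixth up from E6 is C##7.

C##7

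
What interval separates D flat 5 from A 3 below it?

d11

Descending from Db5 to A3 is the same interval as ascending A3 to Db5.
A to D spans four letter names (A-B-C-D), plus an octave — that makes it an eleventh of some quality.
A3 to Db5 spans 16 semitones — one semitone narrower than the perfect eleventh (17) — giving a diminished eleventh.
(Equivalently, a compound diminished fourth: a diminished fourth plus an octave.)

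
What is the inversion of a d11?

First reduce the compound diminished eleventh to its simple form, a diminished fourth.
Inverted interval numbers add to nine, so a fourth pairs with a fifth (4 + 5 = 9).
Quality inverts too: diminished becomes augmented. That makes the inversion an augmented fifth.

augmented 5th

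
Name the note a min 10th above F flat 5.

Counting three letter names plus an octave up from F lands on A.
A minor tenth spans 15 semitones, so from Fb5 the target pitch is Abb6.

A double-flat 6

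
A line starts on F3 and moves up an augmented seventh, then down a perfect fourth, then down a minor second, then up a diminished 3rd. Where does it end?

Up an augmented seventh from F3: E#4 (12 semitones up).
E#4 down a perfect fourth → B#3 (5 semitones).
A minor second down from B#3 is A##3.
A##3 up a diminished third → C#4 (2 semitones).

C#4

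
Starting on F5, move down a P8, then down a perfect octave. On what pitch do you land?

Down a perfect octave from F5: F4 (12 semitones down).
F4 down a perfect octave → F3 (12 semitones).

F3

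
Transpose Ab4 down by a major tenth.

Three letters down from A (plus an octave) reaches F.
Moving 16 semitones down from Ab4 (the size of a major tenth) reaches Fb3.

Fb3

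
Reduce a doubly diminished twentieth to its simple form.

Take out 2 octaves (14 from the number): 20 − 14 = 6.
That makes a doubly diminished twentieth a compound doubly diminished sixth — 2 octaves plus a doubly diminished sixth.

doubly diminished 6th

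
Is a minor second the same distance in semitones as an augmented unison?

A minor second = 1 semitone = an augmented unison; enharmonically equal.

Yes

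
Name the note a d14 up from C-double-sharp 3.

B 4

The fourteenth's letter: C up seven letter names plus an octave → B.
A diminished fourteenth is 21 semitones; 21 semitones up from C##3 gives B4.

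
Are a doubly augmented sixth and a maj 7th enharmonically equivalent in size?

A doubly augmented sixth = 11 semitones = a major seventh; enharmonically equal.

Yes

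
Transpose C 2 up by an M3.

Three letter names up from C: E.
Moving 4 semitones up from C2 (the size of a major third) reaches E2.

E 2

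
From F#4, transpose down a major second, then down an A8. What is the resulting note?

Eb3

Down a major second from F#4: E4 (2 semitones down).
An augmented octave down from E4 is Eb3.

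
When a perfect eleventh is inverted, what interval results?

First reduce the compound perfect eleventh to its simple form, a perfect fourth.
The rule of nine gives the new number: 9 − 4 = 5, so a fourth becomes a fifth.
The quality also flips — perfect stays perfect — giving a perfect fifth.

perfect 5th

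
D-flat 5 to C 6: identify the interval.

M7

D to C spans seven letter names (D-E-F-G-A-B-C), so the interval is some kind of seventh.
Counting semitones, Db5→C6 is 11, which is the major seventh.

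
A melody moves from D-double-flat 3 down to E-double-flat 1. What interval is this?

minor fourteenth

Descending from Dbb3 to Ebb1 is the same interval as ascending Ebb1 to Dbb3.
E to D spans seven letter names (E-F-G-A-B-C-D), plus an octave — that makes it a fourteenth of some quality.
Ebb1 to Dbb3 is 22 semitones, a half step short of the major fourteenth (23), so this is minor.
(Equivalently, a compound minor seventh: a minor seventh plus an octave.)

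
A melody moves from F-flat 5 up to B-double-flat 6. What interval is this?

perfect eleventh

F to B spans four letter names (F-G-A-B), plus an octave, so the interval is some kind of eleventh.
The perfect eleventh spans 17 semitones, and Fb5 to Bbb6 is exactly 17 semitones — so this is a perfect eleventh.
(Equivalently, a compound perfect fourth: a perfect fourth plus an octave.)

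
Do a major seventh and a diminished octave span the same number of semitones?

A major seventh = 11 semitones = a diminished octave; enharmonically equal.

Yes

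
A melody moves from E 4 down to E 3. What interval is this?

perfect octave

Descending from E4 to E3 is the same interval as ascending E3 to E4.
E to E is the same letter name, plus an octave, so the interval is some kind of octave.
E3 to E4 is 12 semitones, matching the perfect octave exactly, so the quality is perfect.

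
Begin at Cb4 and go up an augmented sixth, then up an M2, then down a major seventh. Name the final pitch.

C4

Cb4 up an augmented sixth → A4 (10 semitones).
A major second up from A4 is B4.
Down a major seventh from B4: C4 (11 semitones down).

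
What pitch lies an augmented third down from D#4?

Bb3

The third takes the letter from D down to B.
An augmented third is 5 semitones; 5 semitones down from D#4 gives Bb3.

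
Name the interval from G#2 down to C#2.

perfect fifth

Descending from G#2 to C#2 is the same interval as ascending C#2 to G#2.
C to G spans five letter names (C-D-E-F-G) — that makes it a fifth of some quality.
Counting semitones, C#2→G#2 is 7, which is the perfect fifth.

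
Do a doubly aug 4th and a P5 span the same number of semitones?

Yes

A doubly augmented fourth = 7 semitones = a perfect fifth; enharmonically equal.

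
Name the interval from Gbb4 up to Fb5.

major 7th

G to F spans seven letter names (G-A-B-C-D-E-F): a seventh.
Gbb4 to Fb5 is 11 semitones, matching the major seventh exactly, so the quality is major.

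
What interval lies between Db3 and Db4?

perfect 8th

D to D is the same letter name, plus an octave — that makes it an octave of some quality.
Db3 to Db4 is 12 semitones, matching the perfect octave exactly, so the quality is perfect.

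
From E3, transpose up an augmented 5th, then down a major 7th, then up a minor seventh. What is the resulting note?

An augmented fifth up from E3 is B#3.
A major seventh down from B#3 is C#3.
C#3 up a minor seventh → B3 (10 semitones).

B3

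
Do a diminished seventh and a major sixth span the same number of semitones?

Yes

A diminished seventh = 9 semitones = a major sixth; enharmonically equal.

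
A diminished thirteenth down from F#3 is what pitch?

Six letters down from F (plus an octave) reaches A.
Moving 19 semitones down from F#3 (the size of a diminished thirteenth) reaches A##1.

A##1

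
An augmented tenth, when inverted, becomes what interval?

First reduce the compound augmented tenth to its simple form, an augmented third.
Interval numbers invert to sum to nine: 3 + 6 = 9, so a third inverts to a sixth.
The quality also flips — augmented becomes diminished — giving a diminished sixth.

d6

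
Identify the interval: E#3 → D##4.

E to D spans seven letter names (E-F-G-A-B-C-D) — that makes it a seventh of some quality.
The major seventh spans 11 semitones, and E#3 to D##4 is exactly 11 semitones — so this is a major seventh.

major seventh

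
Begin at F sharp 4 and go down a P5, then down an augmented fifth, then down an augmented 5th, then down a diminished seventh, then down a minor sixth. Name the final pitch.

D 1

Down a perfect fifth from F#4: B3 (7 semitones down).
B3 down an augmented fifth → Eb3 (8 semitones).
Eb3 down an augmented fifth → Abb2 (8 semitones).
Abb2 down a diminished seventh → Bb1 (9 semitones).
Down a minor sixth from Bb1: D1 (8 semitones down).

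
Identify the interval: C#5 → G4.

Descending from C#5 to G4 is the same interval as ascending G4 to C#5.
G to C spans four letter names (G-A-B-C): a fourth.
A perfect fourth would be 5 semitones; G4 to C#5 is 6, one semitone wider, so the interval is augmented.

augmented fourth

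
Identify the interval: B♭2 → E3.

augmented fourth

B to E spans four letter names (B-C-D-E), so the interval is some kind of fourth.
A perfect fourth would be 5 semitones; Bb2 to E3 is 6, one semitone wider, so the interval is augmented.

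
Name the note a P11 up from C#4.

F#5

The eleventh's letter: C up four letter names plus an octave → F.
Moving 17 semitones up from C#4 (the size of a perfect eleventh) reaches F#5.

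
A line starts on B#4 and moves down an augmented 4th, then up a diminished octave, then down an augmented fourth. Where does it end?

Cb5

B#4 down an augmented fourth → F#4 (6 semitones).
F#4 up a diminished octave → F5 (11 semitones).
An augmented fourth down from F5 is Cb5.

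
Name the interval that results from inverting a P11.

P5

First reduce the compound perfect eleventh to its simple form, a perfect fourth.
The rule of nine gives the new number: 9 − 4 = 5, so a fourth becomes a fifth.
Quality inverts too: perfect stays perfect. That makes the inversion a perfect fifth.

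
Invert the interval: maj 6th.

The rule of nine gives the new number: 9 − 6 = 3, so a sixth becomes a third.
Quality inverts too: major becomes minor. That makes the inversion a minor third.

m3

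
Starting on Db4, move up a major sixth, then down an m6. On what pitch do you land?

D4

Db4 up a major sixth → Bb4 (9 semitones).
Down a minor sixth from Bb4: D4 (8 semitones down).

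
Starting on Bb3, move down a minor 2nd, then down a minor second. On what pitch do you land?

Down a minor second from Bb3: A3 (1 semitone down).
A3 down a minor second → G#3 (1 semitone).

G#3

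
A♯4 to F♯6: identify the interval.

A to F spans six letter names (A-B-C-D-E-F), plus an octave — that makes it a thirteenth of some quality.
A major thirteenth would be 21 semitones, but A#4 to F#6 is 20 — one semitone narrower, making it a minor thirteenth.
(Equivalently, a compound minor sixth: a minor sixth plus an octave.)

m13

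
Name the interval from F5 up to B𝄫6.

diminished eleventh

F to B spans four letter names (F-G-A-B), plus an octave: an eleventh.
The perfect eleventh is 17 semitones; here we have 16, one semitone narrower: diminished.
(Equivalently, a compound diminished fourth: a diminished fourth plus an octave.)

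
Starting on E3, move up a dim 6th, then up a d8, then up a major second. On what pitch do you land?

Dbb5

E3 up a diminished sixth → Cb4 (7 semitones).
Cb4 up a diminished octave → Cbb5 (11 semitones).
Cbb5 up a major second → Dbb5 (2 semitones).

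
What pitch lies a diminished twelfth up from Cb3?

Five letters up from C (plus an octave) reaches G.
A diminished twelfth spans 18 semitones, so from Cb3 the target pitch is Gbb4.

Gbb4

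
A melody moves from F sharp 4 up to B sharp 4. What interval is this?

F to B spans four letter names (F-G-A-B): a fourth.
F#4 to B#4 spans 6 semitones — one semitone wider than the perfect fourth (5) — giving an augmented fourth.

A4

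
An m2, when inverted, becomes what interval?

M7

Interval numbers invert to sum to nine: 2 + 7 = 9, so a second inverts to a seventh.
The quality also flips — minor becomes major — giving a major seventh.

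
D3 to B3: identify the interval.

M6

D to B spans six letter names (D-E-F-G-A-B) — that makes it a sixth of some quality.
The major sixth spans 9 semitones, and D3 to B3 is exactly 9 semitones — so this is a major sixth.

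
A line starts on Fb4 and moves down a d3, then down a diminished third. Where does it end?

B#3

A diminished third down from Fb4 is D4.
A diminished third down from D4 is B#3.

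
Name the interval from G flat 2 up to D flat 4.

P12

G to D spans five letter names (G-A-B-C-D), plus an octave — that makes it a twelfth of some quality.
Gb2 to Db4 is 19 semitones, matching the perfect twelfth exactly, so the quality is perfect.
(Equivalently, a compound perfect fifth: a perfect fifth plus an octave.)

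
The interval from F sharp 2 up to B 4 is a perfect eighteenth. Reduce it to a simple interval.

perfect 4th

Each octave removed subtracts seven from the number: 18 − 14 = 4.
So a perfect eighteenth is 2 octaves plus a perfect fourth. The quality is unchanged.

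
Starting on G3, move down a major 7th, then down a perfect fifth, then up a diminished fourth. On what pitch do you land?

G3 down a major seventh → Ab2 (11 semitones).
Down a perfect fifth from Ab2: Db2 (7 semitones down).
Db2 up a diminished fourth → Gbb2 (4 semitones).

Gbb2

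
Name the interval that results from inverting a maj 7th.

The rule of nine gives the new number: 9 − 7 = 2, so a seventh becomes a second.
And major becomes minor under inversion, so we get a minor second.

minor 2nd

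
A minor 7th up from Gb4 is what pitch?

Seven letter names up from G: F.
A minor seventh is 10 semitones; 10 semitones up from Gb4 gives Fb5.

Fb5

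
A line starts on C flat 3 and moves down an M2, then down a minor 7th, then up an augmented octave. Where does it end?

C 3

A major second down from Cb3 is Bbb2.
Bbb2 down a minor seventh → Cb2 (10 semitones).
Cb2 up an augmented octave → C3 (13 semitones).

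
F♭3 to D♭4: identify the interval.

major sixth

F to D spans six letter names (F-G-A-B-C-D), so the interval is some kind of sixth.
Counting semitones, Fb3→Db4 is 9, which is the major sixth.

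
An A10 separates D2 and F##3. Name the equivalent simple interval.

A3

Subtracting seven from the interval number removes an octave: 10 − 7 = 3.
So an augmented tenth is an octave plus an augmented third. The quality is unchanged.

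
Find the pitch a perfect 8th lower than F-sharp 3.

F-sharp 2

For an octave the letter name doesn't change: still F, an octave down.
A perfect octave spans 12 semitones, so from F#3 the target pitch is F#2.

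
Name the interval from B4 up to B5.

perfect octave

B to B is the same letter name, plus an octave: an octave.
B4 to B5 is 12 semitones, matching the perfect octave exactly, so the quality is perfect.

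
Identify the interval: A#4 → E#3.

perfect eleventh

Descending from A#4 to E#3 is the same interval as ascending E#3 to A#4.
E to A spans four letter names (E-F-G-A), plus an octave: an eleventh.
E#3 to A#4 is 17 semitones, matching the perfect eleventh exactly, so the quality is perfect.
(Equivalently, a compound perfect fourth: a perfect fourth plus an octave.)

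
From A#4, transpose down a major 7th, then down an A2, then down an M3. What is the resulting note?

A#4 down a major seventh → B3 (11 semitones).
B3 down an augmented second → Ab3 (3 semitones).
Down a major third from Ab3: Fb3 (4 semitones down).

Fb3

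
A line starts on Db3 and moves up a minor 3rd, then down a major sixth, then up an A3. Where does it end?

Up a minor third from Db3: Fb3 (3 semitones up).
A major sixth down from Fb3 is Abb2.
An augmented third up from Abb2 is C3.

C3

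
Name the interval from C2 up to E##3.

doubly augmented 10th

C to E spans three letter names (C-D-E), plus an octave, so the interval is some kind of tenth.
The major tenth is 16 semitones; here we have 18, two semitones wider: doubly augmented.
(Equivalently, a compound doubly augmented third: a doubly augmented third plus an octave.)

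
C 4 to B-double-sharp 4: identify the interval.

AA7

C to B spans seven letter names (C-D-E-F-G-A-B), so the interval is some kind of seventh.
A major seventh would be 11 semitones; C4 to B##4 is 13, two semitones wider, so the interval is doubly augmented.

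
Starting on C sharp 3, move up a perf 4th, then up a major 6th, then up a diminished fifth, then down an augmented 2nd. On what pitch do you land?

G flat 4

C#3 up a perfect fourth → F#3 (5 semitones).
Up a major sixth from F#3: D#4 (9 semitones up).
Up a diminished fifth from D#4: A4 (6 semitones up).
An augmented second down from A4 is Gb4.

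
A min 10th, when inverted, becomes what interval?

major 6th

First reduce the compound minor tenth to its simple form, a minor third.
The rule of nine gives the new number: 9 − 3 = 6, so a third becomes a sixth.
The quality also flips — minor becomes major — giving a major sixth.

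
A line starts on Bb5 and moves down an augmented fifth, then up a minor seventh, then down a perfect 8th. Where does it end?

Dbb5

Bb5 down an augmented fifth → Ebb5 (8 semitones).
Ebb5 up a minor seventh → Dbb6 (10 semitones).
Down a perfect octave from Dbb6: Dbb5 (12 semitones down).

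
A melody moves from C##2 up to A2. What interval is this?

C to A spans six letter names (C-D-E-F-G-A) — that makes it a sixth of some quality.
A major sixth would be 9 semitones; C##2 to A2 is 7, two semitones narrower, so the interval is diminished.

diminished sixth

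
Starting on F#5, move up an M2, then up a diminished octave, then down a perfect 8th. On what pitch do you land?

G5

Up a major second from F#5: G#5 (2 semitones up).
A diminished octave up from G#5 is G6.
A perfect octave down from G6 is G5.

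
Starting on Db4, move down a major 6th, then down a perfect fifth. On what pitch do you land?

Db4 down a major sixth → Fb3 (9 semitones).
A perfect fifth down from Fb3 is Bbb2.

Bbb2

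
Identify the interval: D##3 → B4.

D to B spans six letter names (D-E-F-G-A-B), plus an octave — that makes it a thirteenth of some quality.
A major thirteenth would be 21 semitones; D##3 to B4 is 19, two semitones narrower, so the interval is diminished.
(Equivalently, a compound diminished sixth: a diminished sixth plus an octave.)

diminished thirteenth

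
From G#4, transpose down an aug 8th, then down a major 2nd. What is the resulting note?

F3

G#4 down an augmented octave → G3 (13 semitones).
A major second down from G3 is F3.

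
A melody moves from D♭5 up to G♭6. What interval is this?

perfect eleventh

D to G spans four letter names (D-E-F-G), plus an octave: an eleventh.
Counting semitones, Db5→Gb6 is 17, which is the perfect eleventh.
(Equivalently, a compound perfect fourth: a perfect fourth plus an octave.)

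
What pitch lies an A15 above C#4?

A fifteenth keeps the letter name C, two octaves up from C.
Moving 25 semitones up from C#4 (the size of an augmented fifteenth) reaches C##6.

C##6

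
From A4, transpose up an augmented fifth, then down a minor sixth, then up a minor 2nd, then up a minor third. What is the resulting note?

C#5

An augmented fifth up from A4 is E#5.
Down a minor sixth from E#5: G##4 (8 semitones down).
Up a minor second from G##4: A#4 (1 semitone up).
A minor third up from A#4 is C#5.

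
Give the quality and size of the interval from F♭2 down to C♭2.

perfect 4th

Descending from Fb2 to Cb2 is the same interval as ascending Cb2 to Fb2.
C to F spans four letter names (C-D-E-F): a fourth.
Counting semitones, Cb2→Fb2 is 5, which is the perfect fourth.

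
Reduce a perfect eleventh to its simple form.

Each octave removed subtracts seven from the number: 11 − 7 = 4.
Quality carries through unchanged, so the simple form is a perfect fourth.

perfect fourth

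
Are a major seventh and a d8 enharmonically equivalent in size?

Both span 11 semitones: a major seventh and a diminished octave are the same chromatic distance.

Yes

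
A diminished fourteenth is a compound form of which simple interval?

Each octave removed subtracts seven from the number: 14 − 7 = 7.
That makes a diminished fourteenth a compound diminished seventh — an octave plus a diminished seventh.

diminished seventh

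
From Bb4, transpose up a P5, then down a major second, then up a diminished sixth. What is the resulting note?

Cbb6

Bb4 up a perfect fifth → F5 (7 semitones).
Down a major second from F5: Eb5 (2 semitones down).
Up a diminished sixth from Eb5: Cbb6 (7 semitones up).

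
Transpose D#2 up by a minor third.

F#2

The third takes the letter from D up to F.
A minor third spans 3 semitones, so from D#2 the target pitch is F#2.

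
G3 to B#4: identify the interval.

augmented 10th

G to B spans three letter names (G-A-B), plus an octave — that makes it a tenth of some quality.
A major tenth would be 16 semitones; G3 to B#4 is 17, one semitone wider, so the interval is augmented.
(Equivalently, a compound augmented third: an augmented third plus an octave.)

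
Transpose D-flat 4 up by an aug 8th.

D 5

For an octave the letter name doesn't change: still D, an octave up.
Moving 13 semitones up from Db4 (the size of an augmented octave) reaches D5.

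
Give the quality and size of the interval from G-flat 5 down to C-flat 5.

Descending from Gb5 to Cb5 is the same interval as ascending Cb5 to Gb5.
C to G spans five letter names (C-D-E-F-G) — that makes it a fifth of some quality.
Cb5 to Gb5 is 7 semitones, matching the perfect fifth exactly, so the quality is perfect.

perfect fifth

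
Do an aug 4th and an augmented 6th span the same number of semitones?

An augmented fourth is 6 semitones but an augmented sixth is 10 semitones — different sizes.

No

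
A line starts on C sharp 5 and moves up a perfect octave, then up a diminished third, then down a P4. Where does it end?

B flat 5

A perfect octave up from C#5 is C#6.
Up a diminished third from C#6: Eb6 (2 semitones up).
Down a perfect fourth from Eb6: Bb5 (5 semitones down).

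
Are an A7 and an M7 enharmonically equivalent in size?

No

12 semitones (augmented seventh) vs 11 semitones (major seventh): not equal.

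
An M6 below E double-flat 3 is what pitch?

G double-flat 2

The sixth takes the letter from E down to G.
A major sixth is 9 semitones; 9 semitones down from Ebb3 gives Gbb2.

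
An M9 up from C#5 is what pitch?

D#6

Counting two letter names plus an octave up from C lands on D.
Moving 14 semitones up from C#5 (the size of a major ninth) reaches D#6.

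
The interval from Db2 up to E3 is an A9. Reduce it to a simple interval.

Each octave removed subtracts seven from the number: 9 − 7 = 2.
That makes an augmented ninth a compound augmented second — an octave plus an augmented second.

A2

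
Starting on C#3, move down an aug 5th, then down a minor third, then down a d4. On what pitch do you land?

C#3 down an augmented fifth → F2 (8 semitones).
F2 down a minor third → D2 (3 semitones).
Down a diminished fourth from D2: A#1 (4 semitones down).

A#1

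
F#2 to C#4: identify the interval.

F to C spans five letter names (F-G-A-B-C), plus an octave: a twelfth.
F#2 to C#4 is 19 semitones, matching the perfect twelfth exactly, so the quality is perfect.
(Equivalently, a compound perfect fifth: a perfect fifth plus an octave.)

perfect 12th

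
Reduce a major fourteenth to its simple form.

M7

Each octave removed subtracts seven from the number: 14 − 7 = 7.
That makes a major fourteenth a compound major seventh — an octave plus a major seventh.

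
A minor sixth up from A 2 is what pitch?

F 3

Counting six letter names up from A lands on F.
Moving 8 semitones up from A2 (the size of a minor sixth) reaches F3.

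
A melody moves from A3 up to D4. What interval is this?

A to D spans four letter names (A-B-C-D) — that makes it a fourth of some quality.
The perfect fourth spans 5 semitones, and A3 to D4 is exactly 5 semitones — so this is a perfect fourth.

P4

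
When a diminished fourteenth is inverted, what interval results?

First reduce the compound diminished fourteenth to its simple form, a diminished seventh.
Inverted interval numbers add to nine, so a seventh pairs with a second (7 + 2 = 9).
And diminished becomes augmented under inversion, so we get an augmented second.

A2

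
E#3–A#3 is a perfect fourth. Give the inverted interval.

The rule of nine gives the new number: 9 − 4 = 5, so a fourth becomes a fifth.
Quality inverts too: perfect stays perfect. That makes the inversion a perfect fifth.

perfect 5th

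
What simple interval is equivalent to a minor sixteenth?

Subtracting seven from the interval number removes an octave: 16 − 14 = 2.
Quality carries through unchanged, so the simple form is a minor second.

minor second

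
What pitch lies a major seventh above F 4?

E 5

Seven letter names up from F: E.
A major seventh spans 11 semitones, so from F4 the target pitch is E5.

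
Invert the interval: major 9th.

minor seventh

First reduce the compound major ninth to its simple form, a major second.
Inverted interval numbers add to nine, so a second pairs with a seventh (2 + 7 = 9).
And major becomes minor under inversion, so we get a minor seventh.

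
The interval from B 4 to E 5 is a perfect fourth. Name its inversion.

perfect 5th

The rule of nine gives the new number: 9 − 4 = 5, so a fourth becomes a fifth.
The quality also flips — perfect stays perfect — giving a perfect fifth.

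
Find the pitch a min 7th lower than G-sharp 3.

A-sharp 2

The seventh takes the letter from G down to A.
A minor seventh is 10 semitones; 10 semitones down from G#3 gives A#2.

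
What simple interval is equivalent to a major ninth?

Take out an octave (7 from the number): 9 − 7 = 2.
Quality carries through unchanged, so the simple form is a major second.

major second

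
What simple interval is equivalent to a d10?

d3

Each octave removed subtracts seven from the number: 10 − 7 = 3.
Quality carries through unchanged, so the simple form is a diminished third.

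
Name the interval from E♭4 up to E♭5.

perfect 8th

E to E is the same letter name, plus an octave — that makes it an octave of some quality.
Eb4 to Eb5 is 12 semitones, matching the perfect octave exactly, so the quality is perfect.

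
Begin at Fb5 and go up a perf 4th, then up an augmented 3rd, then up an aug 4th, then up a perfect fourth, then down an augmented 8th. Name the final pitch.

C6

Fb5 up a perfect fourth → Bbb5 (5 semitones).
An augmented third up from Bbb5 is D6.
Up an augmented fourth from D6: G#6 (6 semitones up).
Up a perfect fourth from G#6: C#7 (5 semitones up).
C#7 down an augmented octave → C6 (13 semitones).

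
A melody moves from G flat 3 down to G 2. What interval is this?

Descending from Gb3 to G2 is the same interval as ascending G2 to Gb3.
G to G is the same letter name, plus an octave — that makes it an octave of some quality.
A perfect octave would be 12 semitones; G2 to Gb3 is 11, one semitone narrower, so the interval is diminished.

diminished octave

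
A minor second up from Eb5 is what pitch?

Counting two letter names up from E lands on F.
A minor second spans 1 semitone, so from Eb5 the target pitch is Fb5.

Fb5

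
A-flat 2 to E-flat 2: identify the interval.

perfect fourth

Descending from Ab2 to Eb2 is the same interval as ascending Eb2 to Ab2.
E to A spans four letter names (E-F-G-A) — that makes it a fourth of some quality.
Eb2 to Ab2 is 5 semitones, matching the perfect fourth exactly, so the quality is perfect.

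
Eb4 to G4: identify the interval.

M3

E to G spans three letter names (E-F-G): a third.
Counting semitones, Eb4→G4 is 4, which is the major third.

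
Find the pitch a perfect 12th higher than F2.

The twelfth's letter: F up five letter names plus an octave → C.
Moving 19 semitones up from F2 (the size of a perfect twelfth) reaches C4.

C4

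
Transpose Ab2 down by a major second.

Gb2

The second takes the letter from A down to G.
A major second is 2 semitones; 2 semitones down from Ab2 gives Gb2.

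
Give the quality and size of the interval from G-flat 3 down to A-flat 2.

Descending from Gb3 to Ab2 is the same interval as ascending Ab2 to Gb3.
A to G spans seven letter names (A-B-C-D-E-F-G): a seventh.
Ab2 to Gb3 is 10 semitones, a half step short of the major seventh (11), so this is minor.

minor seventh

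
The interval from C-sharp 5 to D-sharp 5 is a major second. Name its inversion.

Interval numbers invert to sum to nine: 2 + 7 = 9, so a second inverts to a seventh.
And major becomes minor under inversion, so we get a minor seventh.

minor 7th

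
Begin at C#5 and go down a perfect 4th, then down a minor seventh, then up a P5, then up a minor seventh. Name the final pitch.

A perfect fourth down from C#5 is G#4.
A minor seventh down from G#4 is A#3.
Up a perfect fifth from A#3: E#4 (7 semitones up).
Up a minor seventh from E#4: D#5 (10 semitones up).

D#5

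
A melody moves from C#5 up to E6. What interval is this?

C to E spans three letter names (C-D-E), plus an octave: a tenth.
C#5 to E6 is 15 semitones, a half step short of the major tenth (16), so this is minor.
(Equivalently, a compound minor third: a minor third plus an octave.)

m10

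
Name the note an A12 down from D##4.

G#2

The twelfth's letter: D down five letter names plus an octave → G.
Moving 20 semitones down from D##4 (the size of an augmented twelfth) reaches G#2.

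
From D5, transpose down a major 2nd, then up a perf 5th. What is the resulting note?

G5

D5 down a major second → C5 (2 semitones).
C5 up a perfect fifth → G5 (7 semitones).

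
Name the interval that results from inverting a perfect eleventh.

perfect 5th

First reduce the compound perfect eleventh to its simple form, a perfect fourth.
Interval numbers invert to sum to nine: 4 + 5 = 9, so a fourth inverts to a fifth.
The quality also flips — perfect stays perfect — giving a perfect fifth.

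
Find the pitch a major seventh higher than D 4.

The seventh takes the letter from D up to C.
A major seventh spans 11 semitones, so from D4 the target pitch is C#5.

C sharp 5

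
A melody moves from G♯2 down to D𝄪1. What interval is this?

diminished 11th

Descending from G#2 to D##1 is the same interval as ascending D##1 to G#2.
D to G spans four letter names (D-E-F-G), plus an octave: an eleventh.
D##1 to G#2 spans 16 semitones — one semitone narrower than the perfect eleventh (17) — giving a diminished eleventh.
(Equivalently, a compound diminished fourth: a diminished fourth plus an octave.)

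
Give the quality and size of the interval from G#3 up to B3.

minor third

G to B spans three letter names (G-A-B), so the interval is some kind of third.
A major third would be 4 semitones, but G#3 to B3 is 3 — one semitone narrower, making it a minor third.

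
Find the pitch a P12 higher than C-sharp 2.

Counting five letter names plus an octave up from C lands on G.
A perfect twelfth is 19 semitones; 19 semitones up from C#2 gives G#3.

G-sharp 3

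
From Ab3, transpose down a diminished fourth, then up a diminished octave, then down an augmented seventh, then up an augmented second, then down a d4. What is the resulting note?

D3

Down a diminished fourth from Ab3: E3 (4 semitones down).
E3 up a diminished octave → Eb4 (11 semitones).
Down an augmented seventh from Eb4: Fbb3 (12 semitones down).
An augmented second up from Fbb3 is Gb3.
A diminished fourth down from Gb3 is D3.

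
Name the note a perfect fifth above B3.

Counting five letter names up from B lands on F.
A perfect fifth spans 7 semitones, so from B3 the target pitch is F#4.

F#4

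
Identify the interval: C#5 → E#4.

Descending from C#5 to E#4 is the same interval as ascending E#4 to C#5.
E to C spans six letter names (E-F-G-A-B-C) — that makes it a sixth of some quality.
E#4 to C#5 is 8 semitones, a half step short of the major sixth (9), so this is minor.

minor 6th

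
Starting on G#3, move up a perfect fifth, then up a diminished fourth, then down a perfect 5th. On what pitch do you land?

C4

G#3 up a perfect fifth → D#4 (7 semitones).
D#4 up a diminished fourth → G4 (4 semitones).
Down a perfect fifth from G4: C4 (7 semitones down).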